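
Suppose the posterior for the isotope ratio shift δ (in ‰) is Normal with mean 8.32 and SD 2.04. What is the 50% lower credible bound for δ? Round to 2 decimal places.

8.32

Need L with P(δ ≥ L) = 0.50: L = 8.32 − z_{0.5}·2.04.
z = 0.000; L = 8.32 − 0.000 × 2.04 = 8.32.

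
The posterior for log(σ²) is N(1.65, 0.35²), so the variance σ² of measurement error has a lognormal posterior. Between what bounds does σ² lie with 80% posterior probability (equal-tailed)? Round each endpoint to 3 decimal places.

[3.325, 8.154]

On the log scale the 80% interval is 1.65 ± 1.282 × 0.35 = [1.2015, 2.0985].
Exponentiate: [e^1.2015, e^2.0985] = [3.325, 8.154].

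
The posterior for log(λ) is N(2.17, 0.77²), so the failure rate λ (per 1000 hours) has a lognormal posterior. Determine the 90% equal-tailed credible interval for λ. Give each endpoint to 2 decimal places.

On the log scale the 90% interval is 2.17 ± 1.645 × 0.77 = [0.9035, 3.4365].
Exponentiate: [e^0.9035, e^3.4365] = [2.47, 31.08].

[2.47, 31.08]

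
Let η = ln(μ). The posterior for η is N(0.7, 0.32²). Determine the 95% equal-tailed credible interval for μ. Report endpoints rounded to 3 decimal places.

[1.076, 3.770]

On the log scale the 95% interval is 0.7 ± 1.960 × 0.32 = [0.0728, 1.3272].
Exponentiate: [e^0.0728, e^1.3272] = [1.076, 3.770].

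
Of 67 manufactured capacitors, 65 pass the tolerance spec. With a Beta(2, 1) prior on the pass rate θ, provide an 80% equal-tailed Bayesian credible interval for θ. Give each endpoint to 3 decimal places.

[0.925, 0.984]

Posterior: Beta(2+65, 1+2) = Beta(67, 3).
Equal-tailed 80% interval: the 0.1 and 0.9 quantiles of Beta(67, 3).
Posterior mean ≈ 0.957, SD ≈ 0.024; a Normal approximation gives roughly [0.926, 0.988].
Exact: F⁻¹(0.1) = 0.925; F⁻¹(0.9) = 0.984.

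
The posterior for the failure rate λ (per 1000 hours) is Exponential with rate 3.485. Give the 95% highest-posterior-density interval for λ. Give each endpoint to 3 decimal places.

[0.000, 0.860]

The exponential density is strictly decreasing on [0, ∞), so the HPD interval is anchored at 0: [0, q] with P(λ ≤ q) = 0.95.
q = −ln(1 − 0.95) / 3.485 = 2.9957 / 3.485 = 0.860.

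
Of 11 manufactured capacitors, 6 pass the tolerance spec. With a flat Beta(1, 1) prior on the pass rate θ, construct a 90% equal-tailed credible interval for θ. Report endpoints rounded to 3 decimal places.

[0.315, 0.755]

Posterior: Beta(1+6, 1+5) = Beta(7, 6).
Equal-tailed 90% interval: the 0.05 and 0.95 quantiles of Beta(7, 6).
Posterior mean ≈ 0.538, SD ≈ 0.133; a Normal approximation gives roughly [0.319, 0.758].
Exact: F⁻¹(0.05) = 0.315; F⁻¹(0.95) = 0.755.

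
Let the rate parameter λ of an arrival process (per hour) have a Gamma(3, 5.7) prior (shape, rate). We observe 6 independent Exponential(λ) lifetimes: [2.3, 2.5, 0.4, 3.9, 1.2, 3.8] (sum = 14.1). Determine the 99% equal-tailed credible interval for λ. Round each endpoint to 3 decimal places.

Posterior: Gamma(3+6, 5.7+14.1) = Gamma(9, 19.8) (shape, rate).
Equal-tailed 99% interval: Gamma(9, 19.8) quantiles at 0.005 and 0.995.
Posterior mean ≈ 0.455, SD ≈ 0.152; a Normal approximation gives roughly [0.064, 0.845].
Exact: lower = 0.158; upper = 0.938.

[0.158, 0.938]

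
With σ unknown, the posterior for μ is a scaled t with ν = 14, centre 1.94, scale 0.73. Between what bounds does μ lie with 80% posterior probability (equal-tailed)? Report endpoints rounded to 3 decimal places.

The t_14 distribution is symmetric; the 80% interval is 1.94 ± t·0.73 with t_{0.9,14} = 1.345.
Half-width: 1.345 × 0.73 = 0.982.
1.94 − 0.982 = 0.958; 1.94 + 0.982 = 2.922.

[0.958, 2.922]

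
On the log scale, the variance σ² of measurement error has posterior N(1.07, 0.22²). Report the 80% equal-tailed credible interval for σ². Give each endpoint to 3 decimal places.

[2.199, 3.865]

On the log scale the 80% interval is 1.07 ± 1.282 × 0.22 = [0.7881, 1.3519].
Exponentiate: [e^0.7881, e^1.3519] = [2.199, 3.865].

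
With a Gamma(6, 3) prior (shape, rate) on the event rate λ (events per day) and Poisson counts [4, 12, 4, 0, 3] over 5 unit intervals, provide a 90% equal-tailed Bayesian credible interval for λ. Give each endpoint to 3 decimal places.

Posterior: Gamma(6+23, 3+5) = Gamma(29, 8) (shape, rate).
Equal-tailed 90% interval: Gamma(29, 8) quantiles at 0.05 and 0.95.
Posterior mean ≈ 3.625, SD ≈ 0.673; a Normal approximation gives roughly [2.518, 4.732].
Exact: lower = 2.593; upper = 4.799.

[2.593, 4.799]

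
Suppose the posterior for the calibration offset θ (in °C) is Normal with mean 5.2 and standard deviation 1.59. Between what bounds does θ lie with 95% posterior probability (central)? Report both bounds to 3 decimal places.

[2.084, 8.316]

The posterior is symmetric, so the 95% equal-tailed interval is θ = 5.2 ± z·1.59 with z = 1.960.
Half-width: 1.960 × 1.59 = 3.116.
5.2 − 3.116 = 2.084; 5.2 + 3.116 = 8.316.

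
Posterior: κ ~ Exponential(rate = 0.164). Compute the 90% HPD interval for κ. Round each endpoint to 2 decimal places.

[0.00, 14.04]

The exponential density is strictly decreasing on [0, ∞), so the HPD interval is anchored at 0: [0, q] with P(κ ≤ q) = 0.90.
q = −ln(1 − 0.90) / 0.164 = 2.3026 / 0.164 = 14.04.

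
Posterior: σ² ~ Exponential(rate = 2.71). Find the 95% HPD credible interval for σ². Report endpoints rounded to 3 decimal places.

[0.000, 1.105]

The exponential density is strictly decreasing on [0, ∞), so the HPD interval is anchored at 0: [0, q] with P(σ² ≤ q) = 0.95.
q = −ln(1 − 0.95) / 2.71 = 2.9957 / 2.71 = 1.105.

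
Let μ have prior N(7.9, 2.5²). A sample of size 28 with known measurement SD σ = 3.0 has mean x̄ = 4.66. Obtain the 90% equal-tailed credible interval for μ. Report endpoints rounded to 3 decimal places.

Posterior precision = 1/2.5² + 28/3.0² = 0.1600 + 3.1111 = 3.2711, so posterior SD = 0.5529.
Posterior mean = (7.9/2.5² + 28·4.66/3.0²) / 3.2711 = 4.8185.
Interval: 4.8185 ± 1.645 × 0.5529 → [3.909, 5.728].

[3.909, 5.728]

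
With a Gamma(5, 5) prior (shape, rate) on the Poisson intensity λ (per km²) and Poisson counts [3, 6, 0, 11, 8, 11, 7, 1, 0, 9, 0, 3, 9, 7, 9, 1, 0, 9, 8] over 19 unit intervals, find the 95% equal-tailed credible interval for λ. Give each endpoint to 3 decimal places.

[3.654, 5.342]

Posterior: Gamma(5+102, 5+19) = Gamma(107, 24) (shape, rate).
Equal-tailed 95% interval: Gamma(107, 24) quantiles at 0.025 and 0.975.
Posterior mean ≈ 4.458, SD ≈ 0.431; a Normal approximation gives roughly [3.614, 5.303].
Exact: lower = 3.654; upper = 5.342.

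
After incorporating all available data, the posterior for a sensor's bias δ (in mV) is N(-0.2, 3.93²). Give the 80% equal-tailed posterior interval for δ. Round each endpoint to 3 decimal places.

[-5.236, 4.836]

The posterior is symmetric, so the 80% equal-tailed interval is δ = -0.2 ± z·3.93 with z = 1.282.
Half-width: 1.282 × 3.93 = 5.036.
-0.2 − 5.036 = -5.236; -0.2 + 5.036 = 4.836.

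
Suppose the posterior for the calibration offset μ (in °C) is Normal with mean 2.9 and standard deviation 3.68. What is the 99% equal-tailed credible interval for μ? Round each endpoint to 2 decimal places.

The posterior is symmetric, so the 99% equal-tailed interval is μ = 2.9 ± z·3.68 with z = 2.576.
Half-width: 2.576 × 3.68 = 9.48.
2.9 − 9.48 = -6.58; 2.9 + 9.48 = 12.38.

[-6.58, 12.38]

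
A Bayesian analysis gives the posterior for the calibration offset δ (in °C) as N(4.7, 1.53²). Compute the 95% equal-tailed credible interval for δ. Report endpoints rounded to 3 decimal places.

[1.701, 7.699]

The posterior is symmetric, so the 95% equal-tailed interval is δ = 4.7 ± z·1.53 with z = 1.960.
Half-width: 1.960 × 1.53 = 2.999.
4.7 − 2.999 = 1.701; 4.7 + 2.999 = 7.699.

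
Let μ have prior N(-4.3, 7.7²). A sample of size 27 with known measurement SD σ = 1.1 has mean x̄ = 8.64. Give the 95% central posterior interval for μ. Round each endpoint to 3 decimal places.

[8.215, 9.045]

Posterior precision = 1/7.7² + 27/1.1² = 0.0169 + 22.3140 = 22.3309, so posterior SD = 0.2116.
Posterior mean = (-4.3/7.7² + 27·8.64/1.1²) / 22.3309 = 8.6302.
Interval: 8.6302 ± 1.960 × 0.2116 → [8.215, 9.045].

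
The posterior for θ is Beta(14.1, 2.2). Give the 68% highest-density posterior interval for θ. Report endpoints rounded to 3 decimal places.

The posterior is unimodal and skewed, so the HPD interval has equal density at both endpoints and is the shortest 68% interval.
Solving f(0.824) = f(0.970) with F(0.970) − F(0.824) = 0.68 gives [0.824, 0.970].
For comparison, the equal-tailed interval is [0.784, 0.945]; the HPD is narrower and shifted toward the mode.

[0.824, 0.970]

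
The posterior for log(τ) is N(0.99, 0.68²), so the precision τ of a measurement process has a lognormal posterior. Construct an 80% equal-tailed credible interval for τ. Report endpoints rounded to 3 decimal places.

[1.126, 6.433]

On the log scale the 80% interval is 0.99 ± 1.282 × 0.68 = [0.1185, 1.8615].
Exponentiate: [e^0.1185, e^1.8615] = [1.126, 6.433].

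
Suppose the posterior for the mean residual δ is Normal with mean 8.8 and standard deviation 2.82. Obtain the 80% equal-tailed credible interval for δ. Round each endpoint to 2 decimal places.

The posterior is symmetric, so the 80% equal-tailed interval is δ = 8.8 ± z·2.82 with z = 1.282.
Half-width: 1.282 × 2.82 = 3.61.
8.8 − 3.61 = 5.19; 8.8 + 3.61 = 12.41.

[5.19, 12.41]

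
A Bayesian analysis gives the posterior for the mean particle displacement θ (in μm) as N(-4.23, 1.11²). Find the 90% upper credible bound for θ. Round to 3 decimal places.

Need U with P(θ ≤ U) = 0.90: U = -4.23 + z_{0.1}·1.11.
z = 1.282; U = -4.23 + 1.282 × 1.11 = -2.807.

-2.807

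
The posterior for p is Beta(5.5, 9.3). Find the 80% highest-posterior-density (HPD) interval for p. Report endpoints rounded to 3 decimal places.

The posterior is unimodal and skewed, so the HPD interval has equal density at both endpoints and is the shortest 80% interval.
Solving f(0.205) = f(0.520) with F(0.520) − F(0.205) = 0.80 gives [0.205, 0.520].
For comparison, the equal-tailed interval is [0.217, 0.534]; the HPD is narrower and shifted toward the mode.

[0.205, 0.520]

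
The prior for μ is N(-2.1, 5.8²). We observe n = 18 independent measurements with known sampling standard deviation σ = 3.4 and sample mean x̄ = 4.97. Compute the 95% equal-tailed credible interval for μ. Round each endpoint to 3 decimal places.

Posterior precision = 1/5.8² + 18/3.4² = 0.0297 + 1.5571 = 1.5868, so posterior SD = 0.7938.
Posterior mean = (-2.1/5.8² + 18·4.97/3.4²) / 1.5868 = 4.8376.
Interval: 4.8376 ± 1.960 × 0.7938 → [3.282, 6.393].

[3.282, 6.393]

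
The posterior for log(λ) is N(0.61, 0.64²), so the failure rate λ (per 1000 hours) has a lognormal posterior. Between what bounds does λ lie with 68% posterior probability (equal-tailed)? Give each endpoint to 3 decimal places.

[0.974, 3.478]

On the log scale the 68% interval is 0.61 ± 0.994 × 0.64 = [-0.0265, 1.2465].
Exponentiate: [e^-0.0265, e^1.2465] = [0.974, 3.478].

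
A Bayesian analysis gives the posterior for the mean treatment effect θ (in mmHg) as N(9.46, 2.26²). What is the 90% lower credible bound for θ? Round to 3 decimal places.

6.564

Need L with P(θ ≥ L) = 0.90: L = 9.46 − z_{0.1}·2.26.
z = 1.282; L = 9.46 − 1.282 × 2.26 = 6.564.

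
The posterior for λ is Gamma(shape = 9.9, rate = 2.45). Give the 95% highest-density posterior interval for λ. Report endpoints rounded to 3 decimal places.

[1.724, 6.601]

The posterior is unimodal and skewed, so the HPD interval has equal density at both endpoints and is the shortest 95% interval.
Solving f(1.724) = f(6.601) with F(6.601) − F(1.724) = 0.95 gives [1.724, 6.601].
For comparison, the equal-tailed interval is [1.929, 6.920]; the HPD is narrower and shifted toward the mode.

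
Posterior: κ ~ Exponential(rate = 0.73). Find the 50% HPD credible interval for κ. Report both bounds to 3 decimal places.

[0.000, 0.950]

The exponential density is strictly decreasing on [0, ∞), so the HPD interval is anchored at 0: [0, q] with P(κ ≤ q) = 0.50.
q = −ln(1 − 0.50) / 0.73 = 0.6931 / 0.73 = 0.950.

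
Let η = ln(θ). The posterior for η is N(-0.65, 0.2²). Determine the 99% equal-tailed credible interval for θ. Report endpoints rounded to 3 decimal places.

[0.312, 0.874]

On the log scale the 99% interval is -0.65 ± 2.576 × 0.2 = [-1.1652, -0.1348].
Exponentiate: [e^-1.1652, e^-0.1348] = [0.312, 0.874].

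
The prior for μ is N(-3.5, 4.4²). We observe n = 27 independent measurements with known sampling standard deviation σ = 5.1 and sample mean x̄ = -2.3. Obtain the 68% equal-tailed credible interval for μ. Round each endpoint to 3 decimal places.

[-3.310, -1.404]

Posterior precision = 1/4.4² + 27/5.1² = 0.0517 + 1.0381 = 1.0897, so posterior SD = 0.9580.
Posterior mean = (-3.5/4.4² + 27·-2.3/5.1²) / 1.0897 = -2.3569.
Interval: -2.3569 ± 0.994 × 0.9580 → [-3.310, -1.404].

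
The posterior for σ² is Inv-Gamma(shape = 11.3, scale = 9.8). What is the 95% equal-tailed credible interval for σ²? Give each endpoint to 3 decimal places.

[0.522, 1.719]

Inverse-Gamma(11.3, 9.8) quantiles: F⁻¹(0.025) and F⁻¹(0.975).
Equivalently, 1/σ² ~ Gamma(11.3, rate = 9.8); invert its 0.975 and 0.025 quantiles.
Posterior mean ≈ 0.951, SD ≈ 0.312; a Normal approximation gives roughly [0.340, 1.563].
Exact: lower = 0.522; upper = 1.719.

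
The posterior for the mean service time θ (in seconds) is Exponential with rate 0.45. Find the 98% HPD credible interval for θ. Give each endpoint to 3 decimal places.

The exponential density is strictly decreasing on [0, ∞), so the HPD interval is anchored at 0: [0, q] with P(θ ≤ q) = 0.98.
q = −ln(1 − 0.98) / 0.45 = 3.9120 / 0.45 = 8.693.

[0.000, 8.693]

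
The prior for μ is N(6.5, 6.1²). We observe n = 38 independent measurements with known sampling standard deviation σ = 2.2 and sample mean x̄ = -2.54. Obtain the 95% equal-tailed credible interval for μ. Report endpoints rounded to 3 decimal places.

Posterior precision = 1/6.1² + 38/2.2² = 0.0269 + 7.8512 = 7.8781, so posterior SD = 0.3563.
Posterior mean = (6.5/6.1² + 38·-2.54/2.2²) / 7.8781 = -2.5092.
Interval: -2.5092 ± 1.960 × 0.3563 → [-3.207, -1.811].

[-3.207, -1.811]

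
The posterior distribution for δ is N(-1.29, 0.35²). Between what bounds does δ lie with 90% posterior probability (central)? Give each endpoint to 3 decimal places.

[-1.866, -0.714]

The posterior is symmetric, so the 90% equal-tailed interval is δ = -1.29 ± z·0.35 with z = 1.645.
Half-width: 1.645 × 0.35 = 0.576.
-1.29 − 0.576 = -1.866; -1.29 + 0.576 = -0.714.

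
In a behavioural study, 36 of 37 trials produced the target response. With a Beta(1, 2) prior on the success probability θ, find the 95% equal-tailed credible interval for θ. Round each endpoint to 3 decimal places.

Posterior: Beta(1+36, 2+1) = Beta(37, 3).
Equal-tailed 95% interval: the 0.025 and 0.975 quantiles of Beta(37, 3).
Posterior mean ≈ 0.925, SD ≈ 0.041; a Normal approximation gives roughly [0.844, 1.006].
Exact: F⁻¹(0.025) = 0.827; F⁻¹(0.975) = 0.984.

[0.827, 0.984]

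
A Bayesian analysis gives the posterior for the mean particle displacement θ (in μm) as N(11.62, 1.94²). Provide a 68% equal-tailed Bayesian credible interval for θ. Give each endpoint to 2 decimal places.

[9.69, 13.55]

The posterior is symmetric, so the 68% equal-tailed interval is θ = 11.62 ± z·1.94 with z = 0.994.
Half-width: 0.994 × 1.94 = 1.93.
11.62 − 1.93 = 9.69; 11.62 + 1.93 = 13.55.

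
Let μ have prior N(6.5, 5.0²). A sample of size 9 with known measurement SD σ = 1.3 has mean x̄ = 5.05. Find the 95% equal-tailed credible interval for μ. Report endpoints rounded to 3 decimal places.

[4.215, 5.907]

Posterior precision = 1/5.0² + 9/1.3² = 0.0400 + 5.3254 = 5.3654, so posterior SD = 0.4317.
Posterior mean = (6.5/5.0² + 9·5.05/1.3²) / 5.3654 = 5.0608.
Interval: 5.0608 ± 1.960 × 0.4317 → [4.215, 5.907].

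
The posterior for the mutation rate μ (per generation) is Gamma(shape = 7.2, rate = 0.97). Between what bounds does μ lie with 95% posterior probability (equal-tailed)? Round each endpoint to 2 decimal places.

[3.03, 13.75]

Posterior: Gamma(shape 7.2, rate 0.97).
Equal-tailed 95% interval: Gamma(7.2, 0.97) quantiles at 0.025 and 0.975.
Posterior mean ≈ 7.42, SD ≈ 2.77; a Normal approximation gives roughly [2.00, 12.84].
Exact: lower = 3.03; upper = 13.75.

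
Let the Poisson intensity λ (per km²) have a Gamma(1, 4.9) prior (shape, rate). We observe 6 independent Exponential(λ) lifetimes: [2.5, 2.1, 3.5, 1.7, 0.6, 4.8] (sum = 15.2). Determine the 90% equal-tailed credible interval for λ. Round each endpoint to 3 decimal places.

[0.163, 0.589]

Posterior: Gamma(1+6, 4.9+15.2) = Gamma(7, 20.1) (shape, rate).
Equal-tailed 90% interval: Gamma(7, 20.1) quantiles at 0.05 and 0.95.
Posterior mean ≈ 0.348, SD ≈ 0.132; a Normal approximation gives roughly [0.132, 0.565].
Exact: lower = 0.163; upper = 0.589.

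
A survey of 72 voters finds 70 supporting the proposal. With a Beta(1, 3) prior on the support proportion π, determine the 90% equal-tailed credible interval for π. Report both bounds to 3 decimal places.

[0.882, 0.973]

Posterior: Beta(1+70, 3+2) = Beta(71, 5).
Equal-tailed 90% interval: the 0.05 and 0.95 quantiles of Beta(71, 5).
Posterior mean ≈ 0.934, SD ≈ 0.028; a Normal approximation gives roughly [0.888, 0.981].
Exact: F⁻¹(0.05) = 0.882; F⁻¹(0.95) = 0.973.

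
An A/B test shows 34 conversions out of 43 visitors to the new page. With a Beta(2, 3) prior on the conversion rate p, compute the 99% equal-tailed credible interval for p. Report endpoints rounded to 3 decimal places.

[0.575, 0.887]

Posterior: Beta(2+34, 3+9) = Beta(36, 12).
Equal-tailed 99% interval: the 0.005 and 0.995 quantiles of Beta(36, 12).
Posterior mean ≈ 0.750, SD ≈ 0.062; a Normal approximation gives roughly [0.591, 0.909].
Exact: F⁻¹(0.005) = 0.575; F⁻¹(0.995) = 0.887.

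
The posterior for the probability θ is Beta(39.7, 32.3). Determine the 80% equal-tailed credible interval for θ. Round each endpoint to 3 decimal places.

[0.476, 0.626]

Posterior: Beta(39.7, 32.3).
Equal-tailed 80% interval: the 0.1 and 0.9 quantiles of Beta(39.7, 32.3).
Posterior mean ≈ 0.551, SD ≈ 0.058; a Normal approximation gives roughly [0.477, 0.626].
Exact: F⁻¹(0.1) = 0.476; F⁻¹(0.9) = 0.626.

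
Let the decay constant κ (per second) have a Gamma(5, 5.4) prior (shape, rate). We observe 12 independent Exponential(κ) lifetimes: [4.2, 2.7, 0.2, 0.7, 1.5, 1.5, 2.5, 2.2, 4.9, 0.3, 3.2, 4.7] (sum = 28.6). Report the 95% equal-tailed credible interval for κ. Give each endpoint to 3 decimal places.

Posterior: Gamma(5+12, 5.4+28.6) = Gamma(17, 34.0) (shape, rate).
Equal-tailed 95% interval: Gamma(17, 34.0) quantiles at 0.025 and 0.975.
Posterior mean ≈ 0.500, SD ≈ 0.121; a Normal approximation gives roughly [0.262, 0.738].
Exact: lower = 0.291; upper = 0.764.

[0.291, 0.764]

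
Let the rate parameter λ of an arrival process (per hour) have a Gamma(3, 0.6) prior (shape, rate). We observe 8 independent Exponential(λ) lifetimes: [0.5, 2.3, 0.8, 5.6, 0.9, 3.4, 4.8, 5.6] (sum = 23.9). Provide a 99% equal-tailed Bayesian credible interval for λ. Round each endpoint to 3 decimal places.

Posterior: Gamma(3+8, 0.6+23.9) = Gamma(11, 24.5) (shape, rate).
Equal-tailed 99% interval: Gamma(11, 24.5) quantiles at 0.005 and 0.995.
Posterior mean ≈ 0.449, SD ≈ 0.135; a Normal approximation gives roughly [0.100, 0.798].
Exact: lower = 0.176; upper = 0.873.

[0.176, 0.873]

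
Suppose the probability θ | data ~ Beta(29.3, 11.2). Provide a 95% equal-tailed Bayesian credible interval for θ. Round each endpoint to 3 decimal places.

Posterior: Beta(29.3, 11.2).
Equal-tailed 95% interval: the 0.025 and 0.975 quantiles of Beta(29.3, 11.2).
Posterior mean ≈ 0.723, SD ≈ 0.069; a Normal approximation gives roughly [0.587, 0.860].
Exact: F⁻¹(0.025) = 0.578; F⁻¹(0.975) = 0.848.

[0.578, 0.848]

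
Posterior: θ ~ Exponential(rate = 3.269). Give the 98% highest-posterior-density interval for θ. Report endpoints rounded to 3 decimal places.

[0.000, 1.197]

The exponential density is strictly decreasing on [0, ∞), so the HPD interval is anchored at 0: [0, q] with P(θ ≤ q) = 0.98.
q = −ln(1 − 0.98) / 3.269 = 3.9120 / 3.269 = 1.197.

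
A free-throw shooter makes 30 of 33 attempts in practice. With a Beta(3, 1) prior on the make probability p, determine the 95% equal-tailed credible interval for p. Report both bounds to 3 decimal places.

[0.775, 0.969]

Posterior: Beta(3+30, 1+3) = Beta(33, 4).
Equal-tailed 95% interval: the 0.025 and 0.975 quantiles of Beta(33, 4).
Posterior mean ≈ 0.892, SD ≈ 0.050; a Normal approximation gives roughly [0.793, 0.991].
Exact: F⁻¹(0.025) = 0.775; F⁻¹(0.975) = 0.969.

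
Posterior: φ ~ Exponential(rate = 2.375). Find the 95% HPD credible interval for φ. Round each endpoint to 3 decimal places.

[0.000, 1.261]

The exponential density is strictly decreasing on [0, ∞), so the HPD interval is anchored at 0: [0, q] with P(φ ≤ q) = 0.95.
q = −ln(1 − 0.95) / 2.375 = 2.9957 / 2.375 = 1.261.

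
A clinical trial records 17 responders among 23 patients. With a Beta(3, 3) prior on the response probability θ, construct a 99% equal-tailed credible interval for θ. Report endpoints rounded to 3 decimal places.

Posterior: Beta(3+17, 3+6) = Beta(20, 9).
Equal-tailed 99% interval: the 0.005 and 0.995 quantiles of Beta(20, 9).
Posterior mean ≈ 0.690, SD ≈ 0.084; a Normal approximation gives roughly [0.472, 0.907].
Exact: F⁻¹(0.005) = 0.455; F⁻¹(0.995) = 0.877.

[0.455, 0.877]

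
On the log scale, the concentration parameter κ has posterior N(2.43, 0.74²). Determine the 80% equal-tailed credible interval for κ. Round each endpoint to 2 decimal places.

[4.40, 29.32]

On the log scale the 80% interval is 2.43 ± 1.282 × 0.74 = [1.4817, 3.3783].
Exponentiate: [e^1.4817, e^3.3783] = [4.40, 29.32].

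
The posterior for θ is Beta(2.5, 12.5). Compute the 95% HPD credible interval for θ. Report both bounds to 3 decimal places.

The posterior is unimodal and skewed, so the HPD interval has equal density at both endpoints and is the shortest 95% interval.
Solving f(0.015) = f(0.348) with F(0.348) − F(0.015) = 0.95 gives [0.015, 0.348].
For comparison, the equal-tailed interval is [0.031, 0.385]; the HPD is narrower and shifted toward the mode.

[0.015, 0.348]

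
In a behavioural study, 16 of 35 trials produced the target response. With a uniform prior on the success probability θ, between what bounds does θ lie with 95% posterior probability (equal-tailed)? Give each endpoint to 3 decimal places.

Posterior: Beta(1+16, 1+19) = Beta(17, 20).
Equal-tailed 95% interval: the 0.025 and 0.975 quantiles of Beta(17, 20).
Posterior mean ≈ 0.459, SD ≈ 0.081; a Normal approximation gives roughly [0.301, 0.618].
Exact: F⁻¹(0.025) = 0.304; F⁻¹(0.975) = 0.619.

[0.304, 0.619]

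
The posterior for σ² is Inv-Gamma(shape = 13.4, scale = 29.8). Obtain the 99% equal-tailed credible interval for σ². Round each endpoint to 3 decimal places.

Inverse-Gamma(13.4, 29.8) quantiles: F⁻¹(0.005) and F⁻¹(0.995).
Equivalently, 1/σ² ~ Gamma(13.4, rate = 29.8); invert its 0.995 and 0.005 quantiles.
Posterior mean ≈ 2.403, SD ≈ 0.712; a Normal approximation gives roughly [0.570, 4.237].
Exact: lower = 1.207; upper = 5.104.

[1.207, 5.104]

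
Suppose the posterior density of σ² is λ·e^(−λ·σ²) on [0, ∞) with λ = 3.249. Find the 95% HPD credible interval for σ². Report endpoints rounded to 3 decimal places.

The exponential density is strictly decreasing on [0, ∞), so the HPD interval is anchored at 0: [0, q] with P(σ² ≤ q) = 0.95.
q = −ln(1 − 0.95) / 3.249 = 2.9957 / 3.249 = 0.922.

[0.000, 0.922]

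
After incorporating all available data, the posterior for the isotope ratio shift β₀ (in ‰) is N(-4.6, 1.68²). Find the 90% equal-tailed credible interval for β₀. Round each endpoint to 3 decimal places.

[-7.363, -1.837]

The posterior is symmetric, so the 90% equal-tailed interval is β₀ = -4.6 ± z·1.68 with z = 1.645.
Half-width: 1.645 × 1.68 = 2.763.
-4.6 − 2.763 = -7.363; -4.6 + 2.763 = -1.837.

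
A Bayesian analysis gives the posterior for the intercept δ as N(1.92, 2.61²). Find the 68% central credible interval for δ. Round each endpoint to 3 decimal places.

The posterior is symmetric, so the 68% equal-tailed interval is δ = 1.92 ± z·2.61 with z = 0.994.
Half-width: 0.994 × 2.61 = 2.596.
1.92 − 2.596 = -0.676; 1.92 + 2.596 = 4.516.

[-0.676, 4.516]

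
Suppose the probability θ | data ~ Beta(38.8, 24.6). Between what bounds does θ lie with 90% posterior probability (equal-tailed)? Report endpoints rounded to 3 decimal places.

[0.510, 0.710]

Posterior: Beta(38.8, 24.6).
Equal-tailed 90% interval: the 0.05 and 0.95 quantiles of Beta(38.8, 24.6).
Posterior mean ≈ 0.612, SD ≈ 0.061; a Normal approximation gives roughly [0.512, 0.712].
Exact: F⁻¹(0.05) = 0.510; F⁻¹(0.95) = 0.710.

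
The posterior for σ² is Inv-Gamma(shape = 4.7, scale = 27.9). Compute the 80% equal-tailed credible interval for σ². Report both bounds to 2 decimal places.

[3.67, 12.55]

Inverse-Gamma(4.7, 27.9) quantiles: F⁻¹(0.1) and F⁻¹(0.9).
Equivalently, 1/σ² ~ Gamma(4.7, rate = 27.9); invert its 0.9 and 0.1 quantiles.
Posterior mean ≈ 7.54, SD ≈ 4.59; a Normal approximation gives roughly [1.66, 13.42].
Exact: lower = 3.67; upper = 12.55.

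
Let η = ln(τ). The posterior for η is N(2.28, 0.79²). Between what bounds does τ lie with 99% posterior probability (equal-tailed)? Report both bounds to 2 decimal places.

[1.28, 74.81]

On the log scale the 99% interval is 2.28 ± 2.576 × 0.79 = [0.2451, 4.3149].
Exponentiate: [e^0.2451, e^4.3149] = [1.28, 74.81].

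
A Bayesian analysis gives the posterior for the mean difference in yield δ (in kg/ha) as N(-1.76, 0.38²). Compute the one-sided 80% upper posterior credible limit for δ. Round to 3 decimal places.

Need U with P(δ ≤ U) = 0.80: U = -1.76 + z_{0.2}·0.38.
z = 0.842; U = -1.76 + 0.842 × 0.38 = -1.440.

-1.440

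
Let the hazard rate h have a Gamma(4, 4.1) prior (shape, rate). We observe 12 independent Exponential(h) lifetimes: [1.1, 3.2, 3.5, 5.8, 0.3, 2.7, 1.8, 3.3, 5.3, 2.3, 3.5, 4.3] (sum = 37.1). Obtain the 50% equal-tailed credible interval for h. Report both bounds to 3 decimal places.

Posterior: Gamma(4+12, 4.1+37.1) = Gamma(16, 41.2) (shape, rate).
Equal-tailed 50% interval: Gamma(16, 41.2) quantiles at 0.25 and 0.75.
Posterior mean ≈ 0.388, SD ≈ 0.097; a Normal approximation gives roughly [0.323, 0.454].
Exact: lower = 0.319; upper = 0.449.

[0.319, 0.449]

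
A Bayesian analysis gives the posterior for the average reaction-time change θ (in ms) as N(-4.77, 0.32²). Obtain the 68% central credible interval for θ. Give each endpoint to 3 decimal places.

[-5.088, -4.452]

The posterior is symmetric, so the 68% equal-tailed interval is θ = -4.77 ± z·0.32 with z = 0.994.
Half-width: 0.994 × 0.32 = 0.318.
-4.77 − 0.318 = -5.088; -4.77 + 0.318 = -4.452.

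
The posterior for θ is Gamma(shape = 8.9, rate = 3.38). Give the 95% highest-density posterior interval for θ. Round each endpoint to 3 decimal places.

[1.052, 4.392]

The posterior is unimodal and skewed, so the HPD interval has equal density at both endpoints and is the shortest 95% interval.
Solving f(1.052) = f(4.392) with F(4.392) − F(1.052) = 0.95 gives [1.052, 4.392].
For comparison, the equal-tailed interval is [1.198, 4.624]; the HPD is narrower and shifted toward the mode.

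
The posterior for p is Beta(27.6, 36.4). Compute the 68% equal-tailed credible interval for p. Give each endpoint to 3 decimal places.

Posterior: Beta(27.6, 36.4).
Equal-tailed 68% interval: the 0.16 and 0.84 quantiles of Beta(27.6, 36.4).
Posterior mean ≈ 0.431, SD ≈ 0.061; a Normal approximation gives roughly [0.370, 0.492].
Exact: F⁻¹(0.16) = 0.370; F⁻¹(0.84) = 0.493.

[0.370, 0.493]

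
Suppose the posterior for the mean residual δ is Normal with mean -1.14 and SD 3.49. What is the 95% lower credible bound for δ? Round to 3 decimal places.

-6.881

Need L with P(δ ≥ L) = 0.95: L = -1.14 − z_{0.05}·3.49.
z = 1.645; L = -1.14 − 1.645 × 3.49 = -6.881.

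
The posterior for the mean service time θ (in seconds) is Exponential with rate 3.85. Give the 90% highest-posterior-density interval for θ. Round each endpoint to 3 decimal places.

The exponential density is strictly decreasing on [0, ∞), so the HPD interval is anchored at 0: [0, q] with P(θ ≤ q) = 0.90.
q = −ln(1 − 0.90) / 3.85 = 2.3026 / 3.85 = 0.598.

[0.000, 0.598]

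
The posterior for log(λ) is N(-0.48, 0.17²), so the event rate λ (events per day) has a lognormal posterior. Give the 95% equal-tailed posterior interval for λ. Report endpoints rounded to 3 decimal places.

[0.443, 0.863]

On the log scale the 95% interval is -0.48 ± 1.960 × 0.17 = [-0.8132, -0.1468].
Exponentiate: [e^-0.8132, e^-0.1468] = [0.443, 0.863].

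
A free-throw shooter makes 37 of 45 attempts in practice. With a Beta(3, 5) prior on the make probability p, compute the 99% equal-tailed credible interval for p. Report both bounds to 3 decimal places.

[0.589, 0.885]

Posterior: Beta(3+37, 5+8) = Beta(40, 13).
Equal-tailed 99% interval: the 0.005 and 0.995 quantiles of Beta(40, 13).
Posterior mean ≈ 0.755, SD ≈ 0.059; a Normal approximation gives roughly [0.604, 0.906].
Exact: F⁻¹(0.005) = 0.589; F⁻¹(0.995) = 0.885.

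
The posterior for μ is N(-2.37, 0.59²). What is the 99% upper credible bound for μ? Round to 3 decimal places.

Need U with P(μ ≤ U) = 0.99: U = -2.37 + z_{0.01}·0.59.
z = 2.326; U = -2.37 + 2.326 × 0.59 = -0.997.

-0.997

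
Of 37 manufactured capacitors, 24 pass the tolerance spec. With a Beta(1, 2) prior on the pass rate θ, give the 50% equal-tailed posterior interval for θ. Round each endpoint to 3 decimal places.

[0.574, 0.678]

Posterior: Beta(1+24, 2+13) = Beta(25, 15).
Equal-tailed 50% interval: the 0.25 and 0.75 quantiles of Beta(25, 15).
Posterior mean ≈ 0.625, SD ≈ 0.076; a Normal approximation gives roughly [0.574, 0.676].
Exact: F⁻¹(0.25) = 0.574; F⁻¹(0.75) = 0.678.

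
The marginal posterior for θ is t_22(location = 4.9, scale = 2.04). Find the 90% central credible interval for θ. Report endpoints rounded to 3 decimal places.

[1.397, 8.403]

The t_22 distribution is symmetric; the 90% interval is 4.9 ± t·2.04 with t_{0.95,22} = 1.717.
Half-width: 1.717 × 2.04 = 3.503.
4.9 − 3.503 = 1.397; 4.9 + 3.503 = 8.403.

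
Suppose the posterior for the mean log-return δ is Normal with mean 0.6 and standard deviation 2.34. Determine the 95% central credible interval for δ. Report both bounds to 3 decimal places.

[-3.986, 5.186]

The posterior is symmetric, so the 95% equal-tailed interval is δ = 0.6 ± z·2.34 with z = 1.960.
Half-width: 1.960 × 2.34 = 4.586.
0.6 − 4.586 = -3.986; 0.6 + 4.586 = 5.186.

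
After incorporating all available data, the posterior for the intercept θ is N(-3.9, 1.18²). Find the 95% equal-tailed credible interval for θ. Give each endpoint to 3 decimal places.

[-6.213, -1.587]

The posterior is symmetric, so the 95% equal-tailed interval is θ = -3.9 ± z·1.18 with z = 1.960.
Half-width: 1.960 × 1.18 = 2.313.
-3.9 − 2.313 = -6.213; -3.9 + 2.313 = -1.587.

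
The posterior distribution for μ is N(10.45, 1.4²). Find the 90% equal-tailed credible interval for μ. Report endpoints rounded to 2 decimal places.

The posterior is symmetric, so the 90% equal-tailed interval is μ = 10.45 ± z·1.4 with z = 1.645.
Half-width: 1.645 × 1.4 = 2.30.
10.45 − 2.30 = 8.15; 10.45 + 2.30 = 12.75.

[8.15, 12.75]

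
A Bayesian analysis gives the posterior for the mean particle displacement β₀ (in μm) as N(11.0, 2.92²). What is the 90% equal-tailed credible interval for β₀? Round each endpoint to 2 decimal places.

[6.20, 15.80]

The posterior is symmetric, so the 90% equal-tailed interval is β₀ = 11.0 ± z·2.92 with z = 1.645.
Half-width: 1.645 × 2.92 = 4.80.
11.0 − 4.80 = 6.20; 11.0 + 4.80 = 15.80.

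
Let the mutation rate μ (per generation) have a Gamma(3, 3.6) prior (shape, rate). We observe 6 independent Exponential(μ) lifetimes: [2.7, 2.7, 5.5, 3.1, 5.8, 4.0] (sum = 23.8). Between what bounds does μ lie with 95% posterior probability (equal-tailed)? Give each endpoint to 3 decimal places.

[0.150, 0.575]

Posterior: Gamma(3+6, 3.6+23.8) = Gamma(9, 27.4) (shape, rate).
Equal-tailed 95% interval: Gamma(9, 27.4) quantiles at 0.025 and 0.975.
Posterior mean ≈ 0.328, SD ≈ 0.109; a Normal approximation gives roughly [0.114, 0.543].
Exact: lower = 0.150; upper = 0.575.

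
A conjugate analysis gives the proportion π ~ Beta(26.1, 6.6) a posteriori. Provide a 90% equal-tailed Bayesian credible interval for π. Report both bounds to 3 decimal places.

Posterior: Beta(26.1, 6.6).
Equal-tailed 90% interval: the 0.05 and 0.95 quantiles of Beta(26.1, 6.6).
Posterior mean ≈ 0.798, SD ≈ 0.069; a Normal approximation gives roughly [0.684, 0.912].
Exact: F⁻¹(0.05) = 0.675; F⁻¹(0.95) = 0.901.

[0.675, 0.901]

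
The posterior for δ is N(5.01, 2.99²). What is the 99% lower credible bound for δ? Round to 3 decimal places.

Need L with P(δ ≥ L) = 0.99: L = 5.01 − z_{0.01}·2.99.
z = 2.326; L = 5.01 − 2.326 × 2.99 = -1.946.

-1.946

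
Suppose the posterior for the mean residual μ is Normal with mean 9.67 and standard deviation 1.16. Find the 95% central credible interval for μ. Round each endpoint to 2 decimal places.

[7.40, 11.94]

The posterior is symmetric, so the 95% equal-tailed interval is μ = 9.67 ± z·1.16 with z = 1.960.
Half-width: 1.960 × 1.16 = 2.27.
9.67 − 2.27 = 7.40; 9.67 + 2.27 = 11.94.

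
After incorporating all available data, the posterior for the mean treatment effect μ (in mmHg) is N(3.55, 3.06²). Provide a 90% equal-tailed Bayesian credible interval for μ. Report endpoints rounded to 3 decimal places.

The posterior is symmetric, so the 90% equal-tailed interval is μ = 3.55 ± z·3.06 with z = 1.645.
Half-width: 1.645 × 3.06 = 5.033.
3.55 − 5.033 = -1.483; 3.55 + 5.033 = 8.583.

[-1.483, 8.583]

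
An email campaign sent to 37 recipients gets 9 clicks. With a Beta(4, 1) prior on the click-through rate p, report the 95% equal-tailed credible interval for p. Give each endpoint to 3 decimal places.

[0.181, 0.455]

Posterior: Beta(4+9, 1+28) = Beta(13, 29).
Equal-tailed 95% interval: the 0.025 and 0.975 quantiles of Beta(13, 29).
Posterior mean ≈ 0.310, SD ≈ 0.070; a Normal approximation gives roughly [0.171, 0.448].
Exact: F⁻¹(0.025) = 0.181; F⁻¹(0.975) = 0.455.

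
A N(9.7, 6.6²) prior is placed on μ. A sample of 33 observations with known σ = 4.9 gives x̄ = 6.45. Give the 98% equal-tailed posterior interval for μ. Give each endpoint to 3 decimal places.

Posterior precision = 1/6.6² + 33/4.9² = 0.0230 + 1.3744 = 1.3974, so posterior SD = 0.8459.
Posterior mean = (9.7/6.6² + 33·6.45/4.9²) / 1.3974 = 6.5034.
Interval: 6.5034 ± 2.326 × 0.8459 → [4.535, 8.471].

[4.535, 8.471]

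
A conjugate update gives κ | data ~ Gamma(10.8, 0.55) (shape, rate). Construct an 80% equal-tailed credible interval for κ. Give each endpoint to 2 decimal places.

[12.47, 27.58]

Posterior: Gamma(shape 10.8, rate 0.55).
Equal-tailed 80% interval: Gamma(10.8, 0.55) quantiles at 0.1 and 0.9.
Posterior mean ≈ 19.64, SD ≈ 5.98; a Normal approximation gives roughly [11.98, 27.29].
Exact: lower = 12.47; upper = 27.58.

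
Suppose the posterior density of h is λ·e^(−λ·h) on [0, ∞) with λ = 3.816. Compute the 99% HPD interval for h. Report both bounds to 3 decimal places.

The exponential density is strictly decreasing on [0, ∞), so the HPD interval is anchored at 0: [0, q] with P(h ≤ q) = 0.99.
q = −ln(1 − 0.99) / 3.816 = 4.6052 / 3.816 = 1.207.

[0.000, 1.207]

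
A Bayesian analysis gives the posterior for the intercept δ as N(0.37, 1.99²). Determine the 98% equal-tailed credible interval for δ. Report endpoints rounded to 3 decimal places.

The posterior is symmetric, so the 98% equal-tailed interval is δ = 0.37 ± z·1.99 with z = 2.326.
Half-width: 2.326 × 1.99 = 4.629.
0.37 − 4.629 = -4.259; 0.37 + 4.629 = 4.999.

[-4.259, 4.999]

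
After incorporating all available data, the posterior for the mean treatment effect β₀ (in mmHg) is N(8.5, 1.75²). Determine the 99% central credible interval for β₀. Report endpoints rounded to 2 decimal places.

The posterior is symmetric, so the 99% equal-tailed interval is β₀ = 8.5 ± z·1.75 with z = 2.576.
Half-width: 2.576 × 1.75 = 4.51.
8.5 − 4.51 = 3.99; 8.5 + 4.51 = 13.01.

[3.99, 13.01]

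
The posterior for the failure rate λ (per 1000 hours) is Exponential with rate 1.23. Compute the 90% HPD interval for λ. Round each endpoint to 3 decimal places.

The exponential density is strictly decreasing on [0, ∞), so the HPD interval is anchored at 0: [0, q] with P(λ ≤ q) = 0.90.
q = −ln(1 − 0.90) / 1.23 = 2.3026 / 1.23 = 1.872.

[0.000, 1.872]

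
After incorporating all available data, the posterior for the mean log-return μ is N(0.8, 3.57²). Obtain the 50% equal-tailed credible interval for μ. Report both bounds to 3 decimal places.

[-1.608, 3.208]

The posterior is symmetric, so the 50% equal-tailed interval is μ = 0.8 ± z·3.57 with z = 0.674.
Half-width: 0.674 × 3.57 = 2.408.
0.8 − 2.408 = -1.608; 0.8 + 2.408 = 3.208.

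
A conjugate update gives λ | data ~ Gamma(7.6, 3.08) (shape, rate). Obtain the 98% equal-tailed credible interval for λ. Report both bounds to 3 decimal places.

Posterior: Gamma(shape 7.6, rate 3.08).
Equal-tailed 98% interval: Gamma(7.6, 3.08) quantiles at 0.01 and 0.99.
Posterior mean ≈ 2.468, SD ≈ 0.895; a Normal approximation gives roughly [0.385, 4.550].
Exact: lower = 0.868; upper = 5.010.

[0.868, 5.010]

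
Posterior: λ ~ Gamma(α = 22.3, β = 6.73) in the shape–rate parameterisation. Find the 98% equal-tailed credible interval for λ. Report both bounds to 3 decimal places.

[1.902, 5.160]

Posterior: Gamma(shape 22.3, rate 6.73).
Equal-tailed 98% interval: Gamma(22.3, 6.73) quantiles at 0.01 and 0.99.
Posterior mean ≈ 3.314, SD ≈ 0.702; a Normal approximation gives roughly [1.681, 4.946].
Exact: lower = 1.902; upper = 5.160.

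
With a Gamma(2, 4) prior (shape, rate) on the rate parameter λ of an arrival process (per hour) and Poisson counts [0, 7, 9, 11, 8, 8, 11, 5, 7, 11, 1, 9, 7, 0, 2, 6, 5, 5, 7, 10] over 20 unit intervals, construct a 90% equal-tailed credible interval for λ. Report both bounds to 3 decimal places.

[4.698, 6.266]

Posterior: Gamma(2+129, 4+20) = Gamma(131, 24) (shape, rate).
Equal-tailed 90% interval: Gamma(131, 24) quantiles at 0.05 and 0.95.
Posterior mean ≈ 5.458, SD ≈ 0.477; a Normal approximation gives roughly [4.674, 6.243].
Exact: lower = 4.698; upper = 6.266.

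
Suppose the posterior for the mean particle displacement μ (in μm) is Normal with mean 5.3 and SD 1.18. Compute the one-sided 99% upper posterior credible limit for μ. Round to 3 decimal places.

8.045

Need U with P(μ ≤ U) = 0.99: U = 5.3 + z_{0.01}·1.18.
z = 2.326; U = 5.3 + 2.326 × 1.18 = 8.045.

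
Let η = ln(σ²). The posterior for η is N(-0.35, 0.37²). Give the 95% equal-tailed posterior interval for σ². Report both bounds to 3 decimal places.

[0.341, 1.455]

On the log scale the 95% interval is -0.35 ± 1.960 × 0.37 = [-1.0752, 0.3752].
Exponentiate: [e^-1.0752, e^0.3752] = [0.341, 1.455].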